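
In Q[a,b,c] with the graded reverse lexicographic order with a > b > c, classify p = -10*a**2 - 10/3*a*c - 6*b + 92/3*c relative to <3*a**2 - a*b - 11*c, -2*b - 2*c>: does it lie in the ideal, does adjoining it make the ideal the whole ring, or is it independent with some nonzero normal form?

First compute the reduced Gröbner basis of I by Buchberger's algorithm.
f_1 = 3*a**2 - a*b - 11*c, LT = a**2.
f_2 = -2*b - 2*c, LT = b.

The S-polynomials (S(f_1,f_2)) all reduce to 0 modulo the current basis, so we have a Gröbner basis.
Inter-reduce: drop elements whose leading term is divisible by another's, tail-reduce, and make monic.
Reduced Gröbner basis: {a**2 + 1/3*a*c - 11/3*c, b + c}.
Label its elements g_1 = a**2 + 1/3*a*c - 11/3*c, g_2 = b + c.

Reduce p = -10*a**2 - 10/3*a*c - 6*b + 92/3*c modulo G:
  leading term a**2: subtract (-10)·g_1 from -10*a**2 - 10/3*a*c - 6*b + 92/3*c → -6*b - 6*c
  leading term b: subtract (-6)·g_2 from -6*b - 6*c → 0
  normal form = 0.
Since the normal form is 0, p ∈ I.

-10*a**2 - 10/3*a*c - 6*b + 92/3*c lies in I (it reduces to 0).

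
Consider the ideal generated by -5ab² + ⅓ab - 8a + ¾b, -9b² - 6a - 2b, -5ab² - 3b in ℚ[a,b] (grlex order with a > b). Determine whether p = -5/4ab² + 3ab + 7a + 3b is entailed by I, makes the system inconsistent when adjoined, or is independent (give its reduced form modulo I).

First compute the reduced Gröbner basis of I by Buchberger's algorithm.
f_1 = -5ab² + ⅓ab - 8a + ¾b, LT = ab².
f_2 = -9b² - 6a - 2b, LT = b².
f_3 = -5ab² - 3b, LT = ab².

S(f_1,f_2): lcm = ab². S = -⅔a² - 13/45ab + 8/5a - 3/20b.
  reduce S modulo (f_1, f_2, f_3):
  remainder -⅔a² - 13/45ab + 8/5a - 3/20b ≠ 0; add h_4 = -⅔a² - 13/45ab + 8/5a - 3/20b to the basis.

S(f_1,f_3): lcm = ab². S = -1/15ab + 8/5a - ¾b.
  reduce S modulo (f_1, f_2, f_3, h_4):
  remainder -1/15ab + 8/5a - ¾b ≠ 0; add h_5 = -1/15ab + 8/5a - ¾b to the basis.

S(f_3,h_4): lcm = a²b². S = -13/30ab³ + 12/5ab² - 9/40b³ + ⅗ab.
  reduce S modulo (f_1, f_2, f_3, h_4, h_5):
  remainder 693/20a - 105941/6000b ≠ 0; add h_6 = 693/20a - 105941/6000b to the basis.

S(f_1,h_5): lcm = ab². S = 359/15ab - 45/4b² + 8/5a - 3/20b.
  reduce S modulo (f_1, f_2, f_3, h_4, h_5, h_6):
  remainder 383519/12600b ≠ 0; add h_7 = 383519/12600b to the basis.

The other S-polynomials (S(f_2,f_3), S(f_1,h_4), S(f_2,h_4), S(f_2,h_5), S(f_3,h_5), S(h_4,h_5), S(f_1,h_6), S(f_2,h_6), S(f_3,h_6), S(h_4,h_6), S(h_5,h_6), S(f_1,h_7), S(f_2,h_7), S(f_3,h_7), S(h_4,h_7), S(h_5,h_7), S(h_6,h_7)) all reduce to 0 modulo the current basis, so we have a Gröbner basis.
Inter-reduce: drop elements whose leading term is divisible by another's, tail-reduce, and make monic.
Reduced Gröbner basis: {a, b}.
Label its elements g_1 = a, g_2 = b.

Reduce p = -5/4ab² + 3ab + 7a + 3b modulo G:
  leading term ab²: subtract (-5/4b²)·g_1 from -5/4ab² + 3ab + 7a + 3b → 3ab + 7a + 3b
  leading term ab: subtract (3b)·g_1 from 3ab + 7a + 3b → 7a + 3b
  leading term a: subtract (7)·g_1 from 7a + 3b → 3b
  leading term b: subtract (3)·g_2 from 3b → 0
  normal form = 0.
Since the normal form is 0, p ∈ I.

-5/4ab² + 3ab + 7a + 3b lies in I (it reduces to 0).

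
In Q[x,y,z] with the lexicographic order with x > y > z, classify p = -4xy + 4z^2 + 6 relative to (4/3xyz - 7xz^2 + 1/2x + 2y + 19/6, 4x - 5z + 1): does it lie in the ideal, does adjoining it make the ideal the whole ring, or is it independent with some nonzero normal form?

-4xy + 4z^2 + 6 is independent of I; its normal form modulo I is -5yz + y + 4z^2 + 6.

First compute the reduced Gröbner basis of I by Buchberger's algorithm.
f_1 = 4/3xyz - 7xz^2 + 1/2x + 2y + 19/6, LT = xyz.
f_2 = 4x - 5z + 1, LT = x.

S(f_1,f_2): lcm = xyz. S = -21/4xz^2 + 3/8x + 5/4yz^2 - 1/4yz + 3/2y + 19/8.
  leading term xz^2: subtract (-21/16z^2)·f_2 from -21/4xz^2 + 3/8x + 5/4yz^2 - 1/4yz + 3/2y + 19/8 → 3/8x + 5/4yz^2 - 1/4yz + 3/2y - 105/16z^3 + 21/16z^2 + 19/8
  leading term x: subtract (3/32)·f_2 from 3/8x + 5/4yz^2 - 1/4yz + 3/2y - 105/16z^3 + 21/16z^2 + 19/8 → 5/4yz^2 - 1/4yz + 3/2y - 105/16z^3 + 21/16z^2 + 15/32z + 73/32
  leading term yz^2: no divisor's leading term divides it; move 5/4yz^2 to the remainder.
  leading term yz: no divisor's leading term divides it; move -1/4yz to the remainder.
  leading term y: no divisor's leading term divides it; move 3/2y to the remainder.
  leading term z^3: no divisor's leading term divides it; move -105/16z^3 to the remainder.
  leading term z^2: no divisor's leading term divides it; move 21/16z^2 to the remainder.
  leading term z: no divisor's leading term divides it; move 15/32z to the remainder.
  leading term 1: no divisor's leading term divides it; move 73/32 to the remainder.
  remainder 5/4yz^2 - 1/4yz + 3/2y - 105/16z^3 + 21/16z^2 + 15/32z + 73/32 ≠ 0; add h_3 = 5/4yz^2 - 1/4yz + 3/2y - 105/16z^3 + 21/16z^2 + 15/32z + 73/32 to the basis.

The other S-polynomials (S(f_1,h_3), S(f_2,h_3)) all reduce to 0 modulo the current basis, so we have a Gröbner basis.
Inter-reduce: drop elements whose leading term is divisible by another's, tail-reduce, and make monic.
Reduced Gröbner basis: {x - 5/4z + 1/4, yz^2 - 1/5yz + 6/5y - 21/4z^3 + 21/20z^2 + 3/8z + 73/40}.
Label its elements g_1 = x - 5/4z + 1/4, g_2 = yz^2 - 1/5yz + 6/5y - 21/4z^3 + 21/20z^2 + 3/8z + 73/40.

Reduce p = -4xy + 4z^2 + 6 modulo G:
  leading term xy: subtract (-4y)·g_1 from -4xy + 4z^2 + 6 → -5yz + y + 4z^2 + 6
  leading term yz: no divisor's leading term divides it; move -5yz to the remainder.
  leading term y: no divisor's leading term divides it; move y to the remainder.
  leading term z^2: no divisor's leading term divides it; move 4z^2 to the remainder.
  leading term 1: no divisor's leading term divides it; move 6 to the remainder.
  normal form = -5yz + y + 4z^2 + 6.
The normal form is nonzero, so p ∉ I. Since p minus its normal form lies in I, I + (p) = I + (r) where r = -5yz + y + 4z^2 + 6; decide whether this ideal is the whole ring.
Run Buchberger on G together with r (pairs among the g_i already reduce to 0 since G is a Gröbner basis):
g_1 = x - 5/4z + 1/4, LT = x.
g_2 = yz^2 - 1/5yz + 6/5y - 21/4z^3 + 21/20z^2 + 3/8z + 73/40, LT = yz^2.
r = -5yz + y + 4z^2 + 6, LT = yz.

S(g_2,r): lcm = yz^2. S = 6/5y - 89/20z^3 + 21/20z^2 + 63/40z + 73/40.
  leading term y: no divisor's leading term divides it; move 6/5y to the remainder.
  leading term z^3: no divisor's leading term divides it; move -89/20z^3 to the remainder.
  leading term z^2: no divisor's leading term divides it; move 21/20z^2 to the remainder.
  leading term z: no divisor's leading term divides it; move 63/40z to the remainder.
  leading term 1: no divisor's leading term divides it; move 73/40 to the remainder.
  remainder 6/5y - 89/20z^3 + 21/20z^2 + 63/40z + 73/40 ≠ 0; add m_4 = 6/5y - 89/20z^3 + 21/20z^2 + 63/40z + 73/40 to the basis.

S(g_2,m_4): lcm = yz^2. S = -1/5yz + 6/5y + 89/24z^5 - 7/8z^4 - 105/16z^3 - 113/240z^2 + 3/8z + 73/40.
  leading term yz: subtract (1/25)·r from -1/5yz + 6/5y + 89/24z^5 - 7/8z^4 - 105/16z^3 - 113/240z^2 + 3/8z + 73/40 → 29/25y + 89/24z^5 - 7/8z^4 - 105/16z^3 - 757/1200z^2 + 3/8z + 317/200
  leading term y: subtract (29/30)·m_4 from 29/25y + 89/24z^5 - 7/8z^4 - 105/16z^3 - 757/1200z^2 + 3/8z + 317/200 → 89/24z^5 - 7/8z^4 - 2713/1200z^3 - 79/48z^2 - 459/400z - 43/240
  leading term z^5: no divisor's leading term divides it; move 89/24z^5 to the remainder.
  leading term z^4: no divisor's leading term divides it; move -7/8z^4 to the remainder.
  leading term z^3: no divisor's leading term divides it; move -2713/1200z^3 to the remainder.
  leading term z^2: no divisor's leading term divides it; move -79/48z^2 to the remainder.
  leading term z: no divisor's leading term divides it; move -459/400z to the remainder.
  leading term 1: no divisor's leading term divides it; move -43/240 to the remainder.
  remainder 89/24z^5 - 7/8z^4 - 2713/1200z^3 - 79/48z^2 - 459/400z - 43/240 ≠ 0; add m_5 = 89/24z^5 - 7/8z^4 - 2713/1200z^3 - 79/48z^2 - 459/400z - 43/240 to the basis.

S(r,m_4): lcm = yz. S = -1/5y + 89/24z^4 - 7/8z^3 - 169/80z^2 - 73/48z - 6/5.
  leading term y: subtract (-1/6)·m_4 from -1/5y + 89/24z^4 - 7/8z^3 - 169/80z^2 - 73/48z - 6/5 → 89/24z^4 - 97/60z^3 - 31/16z^2 - 151/120z - 43/48
  leading term z^4: no divisor's leading term divides it; move 89/24z^4 to the remainder.
  leading term z^3: no divisor's leading term divides it; move -97/60z^3 to the remainder.
  leading term z^2: no divisor's leading term divides it; move -31/16z^2 to the remainder.
  leading term z: no divisor's leading term divides it; move -151/120z to the remainder.
  leading term 1: no divisor's leading term divides it; move -43/48 to the remainder.
  remainder 89/24z^4 - 97/60z^3 - 31/16z^2 - 151/120z - 43/48 ≠ 0; add m_6 = 89/24z^4 - 97/60z^3 - 31/16z^2 - 151/120z - 43/48 to the basis.

The other S-polynomials (S(g_1,g_2), S(g_1,r), S(g_1,m_4), S(g_1,m_5), S(g_2,m_5), S(r,m_5), S(m_4,m_5), S(g_1,m_6), S(g_2,m_6), S(r,m_6), S(m_4,m_6), S(m_5,m_6)) all reduce to 0 modulo the current basis, so we have a Gröbner basis.
Inter-reduce: drop elements whose leading term is divisible by another's, tail-reduce, and make monic.
Reduced Gröbner basis: {x - 5/4z + 1/4, y - 89/24z^3 + 7/8z^2 + 21/16z + 73/48, z^4 - 194/445z^3 - 93/178z^2 - 151/445z - 43/178}.
The reduced Gröbner basis of I + (p) is {x - 5/4z + 1/4, y - 89/24z^3 + 7/8z^2 + 21/16z + 73/48, z^4 - 194/445z^3 - 93/178z^2 - 151/445z - 43/178} ≠ {1}, a proper ideal, so the enlarged system stays consistent: p is independent of I, with normal form -5yz + y + 4z^2 + 6.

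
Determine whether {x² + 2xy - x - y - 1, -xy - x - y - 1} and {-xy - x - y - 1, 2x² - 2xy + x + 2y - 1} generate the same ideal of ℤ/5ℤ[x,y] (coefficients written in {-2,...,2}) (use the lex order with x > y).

Equality of ideals is decidable: compute both reduced Gröbner bases (unique for the ordering) and check whether they agree.
Buchberger on the first generating set:
f_1 = x² + 2xy - x - y - 1, LT = x².
f_2 = -xy - x - y - 1, LT = xy.

S(f_1,f_2): lcm = x²y. S = -x² + 2xy² - 2xy - x - y² - y.
  reduce S modulo (f_1, f_2):
  remainder 2y² - 2y + 1 ≠ 0; add g_3 = 2y² - 2y + 1 to the basis.

The other S-polynomials (S(f_1,g_3), S(f_2,g_3)) all reduce to 0 modulo the current basis, so we have a Gröbner basis.
Inter-reduce: drop elements whose leading term is divisible by another's, tail-reduce, and make monic.
Reduced Gröbner basis: {x² + 2x + 2y + 2, xy + x + y + 1, y² - y - 2}.

Buchberger on the second generating set:
h_1 = -xy - x - y - 1, LT = xy.
h_2 = 2x² - 2xy + x + 2y - 1, LT = x².

S(h_1,h_2): lcm = x²y. S = x² + xy² - 2xy + x - y² - 2y.
  reduce S modulo (h_1, h_2):
  remainder -2y² - 2y ≠ 0; add k_3 = -2y² - 2y to the basis.

The other S-polynomials (S(h_1,k_3), S(h_2,k_3)) all reduce to 0 modulo the current basis, so we have a Gröbner basis.
Inter-reduce: drop elements whose leading term is divisible by another's, tail-reduce, and make monic.
Reduced Gröbner basis: {x² - x + 2y - 2, xy + x + y + 1, y² + y}.

Since the reduced bases disagree, the two ideals are not the same.

No, the ideals differ.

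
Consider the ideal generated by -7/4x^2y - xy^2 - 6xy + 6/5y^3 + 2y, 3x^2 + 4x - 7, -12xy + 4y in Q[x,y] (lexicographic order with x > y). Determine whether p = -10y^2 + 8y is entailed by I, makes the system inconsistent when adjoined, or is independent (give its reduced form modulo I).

First compute the reduced Gröbner basis of I by Buchberger's algorithm.
f_1 = -7/4x^2y - xy^2 - 6xy + 6/5y^3 + 2y, LT = x^2y.
f_2 = 3x^2 + 4x - 7, LT = x^2.
f_3 = -12xy + 4y, LT = xy.

S(f_1,f_2): lcm = x^2y. S = 4/7xy^2 + 44/21xy - 24/35y^3 + 25/21y.
  leading term xy^2: subtract (-1/21y)·f_3 from 4/7xy^2 + 44/21xy - 24/35y^3 + 25/21y → 44/21xy - 24/35y^3 + 4/21y^2 + 25/21y
  leading term xy: subtract (-11/63)·f_3 from 44/21xy - 24/35y^3 + 4/21y^2 + 25/21y → -24/35y^3 + 4/21y^2 + 17/9y
  leading term y^3: no divisor's leading term divides it; move -24/35y^3 to the remainder.
  leading term y^2: no divisor's leading term divides it; move 4/21y^2 to the remainder.
  leading term y: no divisor's leading term divides it; move 17/9y to the remainder.
  remainder -24/35y^3 + 4/21y^2 + 17/9y ≠ 0; add h_4 = -24/35y^3 + 4/21y^2 + 17/9y to the basis.

S(f_1,f_3): lcm = x^2y. S = 4/7xy^2 + 79/21xy - 24/35y^3 - 8/7y.
  leading term xy^2: subtract (-1/21y)·f_3 from 4/7xy^2 + 79/21xy - 24/35y^3 - 8/7y → 79/21xy - 24/35y^3 + 4/21y^2 - 8/7y
  leading term xy: subtract (-79/252)·f_3 from 79/21xy - 24/35y^3 + 4/21y^2 - 8/7y → -24/35y^3 + 4/21y^2 + 1/9y
  leading term y^3: subtract (1)·h_4 from -24/35y^3 + 4/21y^2 + 1/9y → -16/9y
  leading term y: no divisor's leading term divides it; move -16/9y to the remainder.
  remainder -16/9y ≠ 0; add h_5 = -16/9y to the basis.

S(f_2,f_3): lcm = x^2y. S = 5/3xy - 7/3y.
  leading term xy: subtract (-5/36)·f_3 from 5/3xy - 7/3y → -16/9y
  leading term y: subtract (1)·h_5 from -16/9y → 0
  remainder 0.

S(f_1,h_4): lcm = x^2y^3. S = 5/18x^2y^2 + 595/216x^2y + 4/7xy^4 + 24/7xy^3 - 24/35y^5 - 8/7y^3.
  leading term x^2y^2: subtract (-10/63y)·f_1 from 5/18x^2y^2 + 595/216x^2y + 4/7xy^4 + 24/7xy^3 - 24/35y^5 - 8/7y^3 → 595/216x^2y + 4/7xy^4 + 206/63xy^3 - 20/21xy^2 - 24/35y^5 + 4/21y^4 - 8/7y^3 + 20/63y^2
  leading term x^2y: subtract (-85/54)·f_1 from 595/216x^2y + 4/7xy^4 + 206/63xy^3 - 20/21xy^2 - 24/35y^5 + 4/21y^4 - 8/7y^3 + 20/63y^2 → 4/7xy^4 + 206/63xy^3 - 955/378xy^2 - 85/9xy - 24/35y^5 + 4/21y^4 + 47/63y^3 + 20/63y^2 + 85/27y
  leading term xy^4: subtract (-1/21y^3)·f_3 from 4/7xy^4 + 206/63xy^3 - 955/378xy^2 - 85/9xy - 24/35y^5 + 4/21y^4 + 47/63y^3 + 20/63y^2 + 85/27y → 206/63xy^3 - 955/378xy^2 - 85/9xy - 24/35y^5 + 8/21y^4 + 47/63y^3 + 20/63y^2 + 85/27y
  leading term xy^3: subtract (-103/378y^2)·f_3 from 206/63xy^3 - 955/378xy^2 - 85/9xy - 24/35y^5 + 8/21y^4 + 47/63y^3 + 20/63y^2 + 85/27y → -955/378xy^2 - 85/9xy - 24/35y^5 + 8/21y^4 + 347/189y^3 + 20/63y^2 + 85/27y
  leading term xy^2: subtract (955/4536y)·f_3 from -955/378xy^2 - 85/9xy - 24/35y^5 + 8/21y^4 + 347/189y^3 + 20/63y^2 + 85/27y → -85/9xy - 24/35y^5 + 8/21y^4 + 347/189y^3 - 85/162y^2 + 85/27y
  leading term xy: subtract (85/108)·f_3 from -85/9xy - 24/35y^5 + 8/21y^4 + 347/189y^3 - 85/162y^2 + 85/27y → -24/35y^5 + 8/21y^4 + 347/189y^3 - 85/162y^2
  leading term y^5: subtract (y^2)·h_4 from -24/35y^5 + 8/21y^4 + 347/189y^3 - 85/162y^2 → 4/21y^4 - 10/189y^3 - 85/162y^2
  leading term y^4: subtract (-5/18y)·h_4 from 4/21y^4 - 10/189y^3 - 85/162y^2 → 0
  remainder 0.

S(f_2,h_4): leading monomials are coprime, so the S-polynomial reduces to 0 (Buchberger's first criterion).
S(f_3,h_4): lcm = xy^3. S = 5/18xy^2 + 595/216xy - 1/3y^3.
  leading term xy^2: subtract (-5/216y)·f_3 from 5/18xy^2 + 595/216xy - 1/3y^3 → 595/216xy - 1/3y^3 + 5/54y^2
  leading term xy: subtract (-595/2592)·f_3 from 595/216xy - 1/3y^3 + 5/54y^2 → -1/3y^3 + 5/54y^2 + 595/648y
  leading term y^3: subtract (35/72)·h_4 from -1/3y^3 + 5/54y^2 + 595/648y → 0
  remainder 0.

S(f_1,h_5): lcm = x^2y. S = 4/7xy^2 + 24/7xy - 24/35y^3 - 8/7y.
  leading term xy^2: subtract (-1/21y)·f_3 from 4/7xy^2 + 24/7xy - 24/35y^3 - 8/7y → 24/7xy - 24/35y^3 + 4/21y^2 - 8/7y
  leading term xy: subtract (-2/7)·f_3 from 24/7xy - 24/35y^3 + 4/21y^2 - 8/7y → -24/35y^3 + 4/21y^2
  leading term y^3: subtract (1)·h_4 from -24/35y^3 + 4/21y^2 → -17/9y
  leading term y: subtract (17/16)·h_5 from -17/9y → 0
  remainder 0.

S(f_2,h_5): leading monomials are coprime, so the S-polynomial reduces to 0 (Buchberger's first criterion).
S(f_3,h_5): lcm = xy. S = -1/3y.
  leading term y: subtract (3/16)·h_5 from -1/3y → 0
  remainder 0.

S(h_4,h_5): lcm = y^3. S = -5/18y^2 - 595/216y.
  leading term y^2: subtract (5/32y)·h_5 from -5/18y^2 - 595/216y → -595/216y
  leading term y: subtract (595/384)·h_5 from -595/216y → 0
  remainder 0.

Every S-polynomial of the final basis reduces to 0, so we have a Gröbner basis.
Inter-reduce: drop elements whose leading term is divisible by another's, tail-reduce, and make monic.
Reduced Gröbner basis: {x^2 + 4/3x - 7/3, y}.
Label its elements g_1 = x^2 + 4/3x - 7/3, g_2 = y.

Reduce p = -10y^2 + 8y modulo G:
  leading term y^2: subtract (-10y)·g_2 from -10y^2 + 8y → 8y
  leading term y: subtract (8)·g_2 from 8y → 0
  normal form = 0.
Since the normal form is 0, p ∈ I.

-10y^2 + 8y lies in I (it reduces to 0).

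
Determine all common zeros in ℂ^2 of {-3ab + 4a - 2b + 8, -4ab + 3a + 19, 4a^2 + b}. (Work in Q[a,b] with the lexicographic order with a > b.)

Compute a lex Gröbner basis by Buchberger's algorithm.
f_1 = -3ab + 4a - 2b + 8, LT = ab.
f_2 = -4ab + 3a + 19, LT = ab.
f_3 = 4a^2 + b, LT = a^2.

S(f_1,f_2): lcm = ab. S = -7/12a + 2/3b + 25/12.
  leading term a: no divisor's leading term divides it; move -7/12a to the remainder.
  leading term b: no divisor's leading term divides it; move 2/3b to the remainder.
  leading term 1: no divisor's leading term divides it; move 25/12 to the remainder.
  remainder -7/12a + 2/3b + 25/12 ≠ 0; add h_4 = -7/12a + 2/3b + 25/12 to the basis.

S(f_1,f_3): lcm = a^2b. S = -4/3a^2 + 2/3ab - 8/3a - 1/4b^2.
  leading term a^2: subtract (-1/3)·f_3 from -4/3a^2 + 2/3ab - 8/3a - 1/4b^2 → 2/3ab - 8/3a - 1/4b^2 + 1/3b
  leading term ab: subtract (-2/9)·f_1 from 2/3ab - 8/3a - 1/4b^2 + 1/3b → -16/9a - 1/4b^2 - 1/9b + 16/9
  leading term a: subtract (64/21)·h_4 from -16/9a - 1/4b^2 - 1/9b + 16/9 → -1/4b^2 - 15/7b - 32/7
  leading term b^2: no divisor's leading term divides it; move -1/4b^2 to the remainder.
  leading term b: no divisor's leading term divides it; move -15/7b to the remainder.
  leading term 1: no divisor's leading term divides it; move -32/7 to the remainder.
  remainder -1/4b^2 - 15/7b - 32/7 ≠ 0; add h_5 = -1/4b^2 - 15/7b - 32/7 to the basis.

S(f_2,f_3): lcm = a^2b. S = -3/4a^2 - 19/4a - 1/4b^2.
  leading term a^2: subtract (-3/16)·f_3 from -3/4a^2 - 19/4a - 1/4b^2 → -19/4a - 1/4b^2 + 3/16b
  leading term a: subtract (57/7)·h_4 from -19/4a - 1/4b^2 + 3/16b → -1/4b^2 - 587/112b - 475/28
  leading term b^2: subtract (1)·h_5 from -1/4b^2 - 587/112b - 475/28 → -347/112b - 347/28
  leading term b: no divisor's leading term divides it; move -347/112b to the remainder.
  leading term 1: no divisor's leading term divides it; move -347/28 to the remainder.
  remainder -347/112b - 347/28 ≠ 0; add h_6 = -347/112b - 347/28 to the basis.

The other S-polynomials (S(f_1,h_4), S(f_2,h_4), S(f_3,h_4), S(f_1,h_5), S(f_2,h_5), S(f_3,h_5), S(h_4,h_5), S(f_1,h_6), S(f_2,h_6), S(f_3,h_6), S(h_4,h_6), S(h_5,h_6)) all reduce to 0 modulo the current basis, so we have a Gröbner basis.
Inter-reduce: drop elements whose leading term is divisible by another's, tail-reduce, and make monic.
Reduced Gröbner basis: {a + 1, b + 4}.

Elimination: the polynomial b + 4 lies in the elimination ideal for b, so b ∈ {-4}. For each such b, the remaining basis elements (now univariate) give the rest of the solution.
  b = -4: the earlier basis element becomes a + 1 = 0, giving a = -1 — point (-1, -4).
Substituting each solution back into the original system confirms all equations vanish.

{(-1, -4)}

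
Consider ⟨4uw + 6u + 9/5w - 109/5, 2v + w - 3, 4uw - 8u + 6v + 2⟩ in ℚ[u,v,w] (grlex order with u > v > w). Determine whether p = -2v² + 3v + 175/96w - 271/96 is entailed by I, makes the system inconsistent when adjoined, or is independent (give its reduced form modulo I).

First compute the reduced Gröbner basis of I by Buchberger's algorithm.
f_1 = 4uw + 6u + 9/5w - 109/5, LT = uw.
f_2 = 2v + w - 3, LT = v.
f_3 = 4uw - 8u + 6v + 2, LT = uw.

S(f_1,f_3): lcm = uw. S = 7/2u - 3/2v + 9/20w - 119/20.
  leading term u: no divisor's leading term divides it; move 7/2u to the remainder.
  leading term v: subtract (-¾)·f_2 from -3/2v + 9/20w - 119/20 → 6/5w - 41/5
  leading term w: no divisor's leading term divides it; move 6/5w to the remainder.
  leading term 1: no divisor's leading term divides it; move -41/5 to the remainder.
  remainder 7/2u + 6/5w - 41/5 ≠ 0; add h_4 = 7/2u + 6/5w - 41/5 to the basis.

S(f_1,h_4): lcm = uw. S = -12/35w² + 3/2u + 391/140w - 109/20.
  leading term w²: no divisor's leading term divides it; move -12/35w² to the remainder.
  leading term u: subtract (3/7)·h_4 from 3/2u + 391/140w - 109/20 → 319/140w - 271/140
  leading term w: no divisor's leading term divides it; move 319/140w to the remainder.
  leading term 1: no divisor's leading term divides it; move -271/140 to the remainder.
  remainder -12/35w² + 319/140w - 271/140 ≠ 0; add h_5 = -12/35w² + 319/140w - 271/140 to the basis.

The other S-polynomials (S(f_1,f_2), S(f_2,f_3), S(f_2,h_4), S(f_3,h_4), S(f_1,h_5), S(f_2,h_5), S(f_3,h_5), S(h_4,h_5)) all reduce to 0 modulo the current basis, so we have a Gröbner basis.
Inter-reduce: drop elements whose leading term is divisible by another's, tail-reduce, and make monic.
Reduced Gröbner basis: {w² - 319/48w + 271/48, u + 12/35w - 82/35, v + ½w - 3/2}.
Label its elements g_1 = w² - 319/48w + 271/48, g_2 = u + 12/35w - 82/35, g_3 = v + ½w - 3/2.

Reduce p = -2v² + 3v + 175/96w - 271/96 modulo G:
  leading term v²: subtract (-2v)·g_3 from -2v² + 3v + 175/96w - 271/96 → vw + 175/96w - 271/96
  leading term vw: subtract (w)·g_3 from vw + 175/96w - 271/96 → -½w² + 319/96w - 271/96
  leading term w²: subtract (-½)·g_1 from -½w² + 319/96w - 271/96 → 0
  normal form = 0.
Since the normal form is 0, p ∈ I.

The remainder on division by a Gröbner basis is unique — it is the normal form.

-2v² + 3v + 175/96w - 271/96 lies in I (it reduces to 0).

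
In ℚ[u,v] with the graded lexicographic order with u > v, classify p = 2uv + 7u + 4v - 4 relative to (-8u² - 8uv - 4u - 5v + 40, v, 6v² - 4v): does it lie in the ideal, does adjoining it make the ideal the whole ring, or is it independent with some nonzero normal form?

Adjoining 2uv + 7u + 4v - 4 makes the ideal the whole ring: the system is inconsistent.

First compute the reduced Gröbner basis of I by Buchberger's algorithm.
f_1 = -8u² - 8uv - 4u - 5v + 40, LT = u².
f_2 = v, LT = v.
f_3 = 6v² - 4v, LT = v².

The S-polynomials (S(f_1,f_2), S(f_1,f_3), S(f_2,f_3)) all reduce to 0 modulo the current basis, so we have a Gröbner basis.
Inter-reduce: drop elements whose leading term is divisible by another's, tail-reduce, and make monic.
Reduced Gröbner basis: {u² + ½u - 5, v}.
Label its elements g_1 = u² + ½u - 5, g_2 = v.

Reduce p = 2uv + 7u + 4v - 4 modulo G:
  leading term uv: subtract (2u)·g_2 from 2uv + 7u + 4v - 4 → 7u + 4v - 4
  leading term u: no divisor's leading term divides it; move 7u to the remainder.
  leading term v: subtract (4)·g_2 from 4v - 4 → -4
  leading term 1: no divisor's leading term divides it; move -4 to the remainder.
  normal form = 7u - 4.
The normal form is nonzero, so p ∉ I. Since p minus its normal form lies in I, I + (p) = I + (r) where r = 7u - 4; decide whether this ideal is the whole ring.
Run Buchberger on G together with r (pairs among the g_i already reduce to 0 since G is a Gröbner basis):
g_1 = u² + ½u - 5, LT = u².
g_2 = v, LT = v.
r = 7u - 4, LT = u.

S(g_1,r): lcm = u². S = 15/14u - 5.
  reduce S modulo (g_1, g_2, r):
  remainder -215/49 ≠ 0; add m_4 = -215/49 to the basis.

The other S-polynomials (S(g_1,g_2), S(g_2,r), S(g_1,m_4), S(g_2,m_4), S(r,m_4)) all reduce to 0 modulo the current basis, so we have a Gröbner basis.
Inter-reduce: drop elements whose leading term is divisible by another's, tail-reduce, and make monic.
Reduced Gröbner basis: {1}.
The reduced Gröbner basis of I + (p) is {1}: the ideal is the whole ring, so the enlarged system has no common solution — adjoining p is inconsistent.

Ideal membership is decidable via reduction modulo a Gröbner basis.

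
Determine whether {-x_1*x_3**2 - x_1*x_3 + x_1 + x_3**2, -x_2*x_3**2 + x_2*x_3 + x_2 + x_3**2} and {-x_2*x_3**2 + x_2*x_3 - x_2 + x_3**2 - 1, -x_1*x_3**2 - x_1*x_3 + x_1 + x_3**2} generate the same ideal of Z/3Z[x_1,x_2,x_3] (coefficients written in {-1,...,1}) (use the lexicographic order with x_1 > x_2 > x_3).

Equality of ideals is decidable: compute both reduced Gröbner bases (unique for the ordering) and check whether they agree.
Buchberger on the first generating set:
f_1 = -x_1*x_3**2 - x_1*x_3 + x_1 + x_3**2, LT = x_1*x_3**2.
f_2 = -x_2*x_3**2 + x_2*x_3 + x_2 + x_3**2, LT = x_2*x_3**2.

S(f_1,f_2): lcm = x_1*x_2*x_3**2. S = -x_1*x_2*x_3 + x_1*x_3**2 - x_2*x_3**2.
  leading term x_1*x_2*x_3: no divisor's leading term divides it; move -x_1*x_2*x_3 to the remainder.
  leading term x_1*x_3**2: subtract (-1)·f_1 from x_1*x_3**2 - x_2*x_3**2 → -x_1*x_3 + x_1 - x_2*x_3**2 + x_3**2
  leading term x_1*x_3: no divisor's leading term divides it; move -x_1*x_3 to the remainder.
  leading term x_1: no divisor's leading term divides it; move x_1 to the remainder.
  leading term x_2*x_3**2: subtract (1)·f_2 from -x_2*x_3**2 + x_3**2 → -x_2*x_3 - x_2
  leading term x_2*x_3: no divisor's leading term divides it; move -x_2*x_3 to the remainder.
  leading term x_2: no divisor's leading term divides it; move -x_2 to the remainder.
  remainder -x_1*x_2*x_3 - x_1*x_3 + x_1 - x_2*x_3 - x_2 ≠ 0; add g_3 = -x_1*x_2*x_3 - x_1*x_3 + x_1 - x_2*x_3 - x_2 to the basis.

S(f_1,g_3): lcm = x_1*x_2*x_3**2. S = x_1*x_2*x_3 - x_1*x_2 - x_1*x_3**2 + x_1*x_3 + x_2*x_3**2 - x_2*x_3.
  leading term x_1*x_2*x_3: subtract (-1)·g_3 from x_1*x_2*x_3 - x_1*x_2 - x_1*x_3**2 + x_1*x_3 + x_2*x_3**2 - x_2*x_3 → -x_1*x_2 - x_1*x_3**2 + x_1 + x_2*x_3**2 + x_2*x_3 - x_2
  leading term x_1*x_2: no divisor's leading term divides it; move -x_1*x_2 to the remainder.
  leading term x_1*x_3**2: subtract (1)·f_1 from -x_1*x_3**2 + x_1 + x_2*x_3**2 + x_2*x_3 - x_2 → x_1*x_3 + x_2*x_3**2 + x_2*x_3 - x_2 - x_3**2
  leading term x_1*x_3: no divisor's leading term divides it; move x_1*x_3 to the remainder.
  leading term x_2*x_3**2: subtract (-1)·f_2 from x_2*x_3**2 + x_2*x_3 - x_2 - x_3**2 → -x_2*x_3
  leading term x_2*x_3: no divisor's leading term divides it; move -x_2*x_3 to the remainder.
  remainder -x_1*x_2 + x_1*x_3 - x_2*x_3 ≠ 0; add g_4 = -x_1*x_2 + x_1*x_3 - x_2*x_3 to the basis.

The other S-polynomials (S(f_2,g_3), S(f_1,g_4), S(f_2,g_4), S(g_3,g_4)) all reduce to 0 modulo the current basis, so we have a Gröbner basis.
Inter-reduce: drop elements whose leading term is divisible by another's, tail-reduce, and make monic.
Reduced Gröbner basis: {x_1*x_2 - x_1*x_3 + x_2*x_3, x_1*x_3**2 + x_1*x_3 - x_1 - x_3**2, x_2*x_3**2 - x_2*x_3 - x_2 - x_3**2}.

Buchberger on the second generating set:
h_1 = -x_2*x_3**2 + x_2*x_3 - x_2 + x_3**2 - 1, LT = x_2*x_3**2.
h_2 = -x_1*x_3**2 - x_1*x_3 + x_1 + x_3**2, LT = x_1*x_3**2.

S(h_1,h_2): lcm = x_1*x_2*x_3**2. S = x_1*x_2*x_3 - x_1*x_2 - x_1*x_3**2 + x_1 + x_2*x_3**2.
  leading term x_1*x_2*x_3: no divisor's leading term divides it; move x_1*x_2*x_3 to the remainder.
  leading term x_1*x_2: no divisor's leading term divides it; move -x_1*x_2 to the remainder.
  leading term x_1*x_3**2: subtract (1)·h_2 from -x_1*x_3**2 + x_1 + x_2*x_3**2 → x_1*x_3 + x_2*x_3**2 - x_3**2
  leading term x_1*x_3: no divisor's leading term divides it; move x_1*x_3 to the remainder.
  leading term x_2*x_3**2: subtract (-1)·h_1 from x_2*x_3**2 - x_3**2 → x_2*x_3 - x_2 - 1
  leading term x_2*x_3: no divisor's leading term divides it; move x_2*x_3 to the remainder.
  leading term x_2: no divisor's leading term divides it; move -x_2 to the remainder.
  leading term 1: no divisor's leading term divides it; move -1 to the remainder.
  remainder x_1*x_2*x_3 - x_1*x_2 + x_1*x_3 + x_2*x_3 - x_2 - 1 ≠ 0; add k_3 = x_1*x_2*x_3 - x_1*x_2 + x_1*x_3 + x_2*x_3 - x_2 - 1 to the basis.

S(h_1,k_3): lcm = x_1*x_2*x_3**2. S = x_1*x_2 + x_1*x_3**2 + x_1 - x_2*x_3**2 + x_2*x_3 + x_3.
  leading term x_1*x_2: no divisor's leading term divides it; move x_1*x_2 to the remainder.
  leading term x_1*x_3**2: subtract (-1)·h_2 from x_1*x_3**2 + x_1 - x_2*x_3**2 + x_2*x_3 + x_3 → -x_1*x_3 - x_1 - x_2*x_3**2 + x_2*x_3 + x_3**2 + x_3
  leading term x_1*x_3: no divisor's leading term divides it; move -x_1*x_3 to the remainder.
  leading term x_1: no divisor's leading term divides it; move -x_1 to the remainder.
  leading term x_2*x_3**2: subtract (1)·h_1 from -x_2*x_3**2 + x_2*x_3 + x_3**2 + x_3 → x_2 + x_3 + 1
  leading term x_2: no divisor's leading term divides it; move x_2 to the remainder.
  leading term x_3: no divisor's leading term divides it; move x_3 to the remainder.
  leading term 1: no divisor's leading term divides it; move 1 to the remainder.
  remainder x_1*x_2 - x_1*x_3 - x_1 + x_2 + x_3 + 1 ≠ 0; add k_4 = x_1*x_2 - x_1*x_3 - x_1 + x_2 + x_3 + 1 to the basis.

The other S-polynomials (S(h_2,k_3), S(h_1,k_4), S(h_2,k_4), S(k_3,k_4)) all reduce to 0 modulo the current basis, so we have a Gröbner basis.
Inter-reduce: drop elements whose leading term is divisible by another's, tail-reduce, and make monic.
Reduced Gröbner basis: {x_1*x_2 - x_1*x_3 - x_1 + x_2 + x_3 + 1, x_1*x_3**2 + x_1*x_3 - x_1 - x_3**2, x_2*x_3**2 - x_2*x_3 + x_2 - x_3**2 + 1}.

The bases are distinct; the ideals are different.

No, the ideals differ.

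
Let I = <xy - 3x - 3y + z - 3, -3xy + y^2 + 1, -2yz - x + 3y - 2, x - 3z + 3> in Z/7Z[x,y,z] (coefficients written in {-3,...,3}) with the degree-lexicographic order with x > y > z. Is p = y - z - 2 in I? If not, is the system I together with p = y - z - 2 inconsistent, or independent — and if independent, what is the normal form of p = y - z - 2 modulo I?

First compute the reduced Gröbner basis of I by Buchberger's algorithm.
f_1 = xy - 3x - 3y + z - 3, LT = xy.
f_2 = -3xy + y^2 + 1, LT = xy.
f_3 = -2yz - x + 3y - 2, LT = yz.
f_4 = x - 3z + 3, LT = x.

S(f_1,f_2): lcm = xy. S = -2y^2 - 3x - 3y + z + 2.
  leading term y^2: no divisor's leading term divides it; move -2y^2 to the remainder.
  leading term x: subtract (-3)·f_4 from -3x - 3y + z + 2 → -3y - z - 3
  leading term y: no divisor's leading term divides it; move -3y to the remainder.
  leading term z: no divisor's leading term divides it; move -z to the remainder.
  leading term 1: no divisor's leading term divides it; move -3 to the remainder.
  remainder -2y^2 - 3y - z - 3 ≠ 0; add h_5 = -2y^2 - 3y - z - 3 to the basis.

S(f_1,f_3): lcm = xyz. S = 3x^2 - 2xy - 3xz - 3yz + z^2 - x - 3z.
  leading term x^2: subtract (3x)·f_4 from 3x^2 - 2xy - 3xz - 3yz + z^2 - x - 3z → -2xy - xz - 3yz + z^2 - 3x - 3z
  leading term xy: subtract (-2)·f_1 from -2xy - xz - 3yz + z^2 - 3x - 3z → -xz - 3yz + z^2 - 2x + y - z + 1
  leading term xz: subtract (-z)·f_4 from -xz - 3yz + z^2 - 2x + y - z + 1 → -3yz - 2z^2 - 2x + y + 2z + 1
  leading term yz: subtract (-2)·f_3 from -3yz - 2z^2 - 2x + y + 2z + 1 → -2z^2 + 3x + 2z - 3
  leading term z^2: no divisor's leading term divides it; move -2z^2 to the remainder.
  leading term x: subtract (3)·f_4 from 3x + 2z - 3 → -3z + 2
  leading term z: no divisor's leading term divides it; move -3z to the remainder.
  leading term 1: no divisor's leading term divides it; move 2 to the remainder.
  remainder -2z^2 - 3z + 2 ≠ 0; add h_6 = -2z^2 - 3z + 2 to the basis.

S(f_1,f_4): lcm = xy. S = 3yz - 3x + y + z - 3.
  leading term yz: subtract (2)·f_3 from 3yz - 3x + y + z - 3 → -x + 2y + z + 1
  leading term x: subtract (-1)·f_4 from -x + 2y + z + 1 → 2y - 2z - 3
  leading term y: no divisor's leading term divides it; move 2y to the remainder.
  leading term z: no divisor's leading term divides it; move -2z to the remainder.
  leading term 1: no divisor's leading term divides it; move -3 to the remainder.
  remainder 2y - 2z - 3 ≠ 0; add h_7 = 2y - 2z - 3 to the basis.

The other S-polynomials (S(f_2,f_3), S(f_2,f_4), S(f_3,f_4), S(f_1,h_5), S(f_2,h_5), S(f_3,h_5), S(f_4,h_5), S(f_1,h_6), S(f_2,h_6), S(f_3,h_6), S(f_4,h_6), S(h_5,h_6), S(f_1,h_7), S(f_2,h_7), S(f_3,h_7), S(f_4,h_7), S(h_5,h_7), S(h_6,h_7)) all reduce to 0 modulo the current basis, so we have a Gröbner basis.
Inter-reduce: drop elements whose leading term is divisible by another's, tail-reduce, and make monic.
Reduced Gröbner basis: {z^2 - 2z - 1, x - 3z + 3, y - z + 2}.
Label its elements g_1 = z^2 - 2z - 1, g_2 = x - 3z + 3, g_3 = y - z + 2.

Reduce p = y - z - 2 modulo G:
  leading term y: subtract (1)·g_3 from y - z - 2 → 3
  leading term 1: no divisor's leading term divides it; move 3 to the remainder.
  normal form = 3.
The normal form is nonzero, so p ∉ I. Since p minus its normal form lies in I, I + (p) = I + (r) where r = 3; decide whether this ideal is the whole ring.
Here r = 3 is a nonzero constant, hence a unit: 1 ∈ I + (p), the Gröbner basis of I + (p) is {1}, and the enlarged system has no common solution — adjoining p is inconsistent.

Adjoining y - z - 2 makes the ideal the whole ring: the system is inconsistent.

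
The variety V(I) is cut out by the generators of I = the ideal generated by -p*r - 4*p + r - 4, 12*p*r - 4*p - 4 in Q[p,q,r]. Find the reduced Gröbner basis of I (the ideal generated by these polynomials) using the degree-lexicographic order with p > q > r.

G = {r**2 - 14/3*r, p - 3/13*r + 1}

This is the nonlinear analogue of row-reducing a linear system.

f_1 = -p*r - 4*p + r - 4, LT = p*r.
f_2 = 12*p*r - 4*p - 4, LT = p*r.

S(f_1,f_2): lcm = p*r. S = 13/3*p - r + 13/3.
  leading term p: no divisor's leading term divides it; move 13/3*p to the remainder.
  leading term r: no divisor's leading term divides it; move -r to the remainder.
  leading term 1: no divisor's leading term divides it; move 13/3 to the remainder.
  remainder 13/3*p - r + 13/3 ≠ 0; add g_3 = 13/3*p - r + 13/3 to the basis.

S(f_1,g_3): lcm = p*r. S = 3/13*r**2 + 4*p - 2*r + 4.
  leading term r**2: no divisor's leading term divides it; move 3/13*r**2 to the remainder.
  leading term p: subtract (12/13)·g_3 from 4*p - 2*r + 4 → -14/13*r
  leading term r: no divisor's leading term divides it; move -14/13*r to the remainder.
  remainder 3/13*r**2 - 14/13*r ≠ 0; add g_4 = 3/13*r**2 - 14/13*r to the basis.

The other S-polynomials (S(f_2,g_3), S(f_1,g_4), S(f_2,g_4), S(g_3,g_4)) all reduce to 0 modulo the current basis, so we have a Gröbner basis.
Inter-reduce: drop elements whose leading term is divisible by another's, tail-reduce, and make monic.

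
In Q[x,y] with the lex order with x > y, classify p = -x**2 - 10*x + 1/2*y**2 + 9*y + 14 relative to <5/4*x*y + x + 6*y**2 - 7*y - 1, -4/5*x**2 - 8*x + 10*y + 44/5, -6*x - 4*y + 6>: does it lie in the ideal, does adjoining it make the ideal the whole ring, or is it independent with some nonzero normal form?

Adjoining -x**2 - 10*x + 1/2*y**2 + 9*y + 14 makes the ideal the whole ring: the system is inconsistent.

First compute the reduced Gröbner basis of I by Buchberger's algorithm.
f_1 = 5/4*x*y + x + 6*y**2 - 7*y - 1, LT = x*y.
f_2 = -4/5*x**2 - 8*x + 10*y + 44/5, LT = x**2.
f_3 = -6*x - 4*y + 6, LT = x.

S(f_1,f_2): lcm = x**2*y. S = 4/5*x**2 + 24/5*x*y**2 - 78/5*x*y - 4/5*x + 25/2*y**2 + 11*y.
  leading term x**2: subtract (-1)·f_2 from 4/5*x**2 + 24/5*x*y**2 - 78/5*x*y - 4/5*x + 25/2*y**2 + 11*y → 24/5*x*y**2 - 78/5*x*y - 44/5*x + 25/2*y**2 + 21*y + 44/5
  leading term x*y**2: subtract (96/25*y)·f_1 from 24/5*x*y**2 - 78/5*x*y - 44/5*x + 25/2*y**2 + 21*y + 44/5 → -486/25*x*y - 44/5*x - 576/25*y**3 + 1969/50*y**2 + 621/25*y + 44/5
  leading term x*y: subtract (-1944/125)·f_1 from -486/25*x*y - 44/5*x - 576/25*y**3 + 1969/50*y**2 + 621/25*y + 44/5 → 844/125*x - 576/25*y**3 + 33173/250*y**2 - 10503/125*y - 844/125
  leading term x: subtract (-422/375)·f_3 from 844/125*x - 576/25*y**3 + 33173/250*y**2 - 10503/125*y - 844/125 → -576/25*y**3 + 33173/250*y**2 - 33197/375*y
  leading term y**3: no divisor's leading term divides it; move -576/25*y**3 to the remainder.
  leading term y**2: no divisor's leading term divides it; move 33173/250*y**2 to the remainder.
  leading term y: no divisor's leading term divides it; move -33197/375*y to the remainder.
  remainder -576/25*y**3 + 33173/250*y**2 - 33197/375*y ≠ 0; add h_4 = -576/25*y**3 + 33173/250*y**2 - 33197/375*y to the basis.

S(f_1,f_3): lcm = x*y. S = 4/5*x + 62/15*y**2 - 23/5*y - 4/5.
  leading term x: subtract (-2/15)·f_3 from 4/5*x + 62/15*y**2 - 23/5*y - 4/5 → 62/15*y**2 - 77/15*y
  leading term y**2: no divisor's leading term divides it; move 62/15*y**2 to the remainder.
  leading term y: no divisor's leading term divides it; move -77/15*y to the remainder.
  remainder 62/15*y**2 - 77/15*y ≠ 0; add h_5 = 62/15*y**2 - 77/15*y to the basis.

S(f_2,f_3): lcm = x**2. S = -2/3*x*y + 11*x - 25/2*y - 11.
  leading term x*y: subtract (-8/15)·f_1 from -2/3*x*y + 11*x - 25/2*y - 11 → 173/15*x + 16/5*y**2 - 487/30*y - 173/15
  leading term x: subtract (-173/90)·f_3 from 173/15*x + 16/5*y**2 - 487/30*y - 173/15 → 16/5*y**2 - 2153/90*y
  leading term y**2: subtract (24/31)·h_5 from 16/5*y**2 - 2153/90*y → -11131/558*y
  leading term y: no divisor's leading term divides it; move -11131/558*y to the remainder.
  remainder -11131/558*y ≠ 0; add h_6 = -11131/558*y to the basis.

S(f_1,h_4): lcm = x*y**3. S = 37781/5760*x*y**2 - 33197/8640*x*y + 24/5*y**4 - 28/5*y**3 - 4/5*y**2.
  leading term x*y**2: subtract (37781/7200*y)·f_1 from 37781/5760*x*y**2 - 33197/8640*x*y + 24/5*y**4 - 28/5*y**3 - 4/5*y**2 → -392671/43200*x*y + 24/5*y**4 - 44501/1200*y**3 + 258707/7200*y**2 + 37781/7200*y
  leading term x*y: subtract (-392671/54000)·f_1 from -392671/43200*x*y + 24/5*y**4 - 44501/1200*y**3 + 258707/7200*y**2 + 37781/7200*y → 392671/54000*x + 24/5*y**4 - 44501/1200*y**3 + 2864219/36000*y**2 - 4930679/108000*y - 392671/54000
  leading term x: subtract (-392671/324000)·f_3 from 392671/54000*x + 24/5*y**4 - 44501/1200*y**3 + 2864219/36000*y**2 - 4930679/108000*y - 392671/54000 → 24/5*y**4 - 44501/1200*y**3 + 2864219/36000*y**2 - 16362721/324000*y
  leading term y**4: subtract (-5/24*y)·h_4 from 24/5*y**4 - 44501/1200*y**3 + 2864219/36000*y**2 - 16362721/324000*y → -236/25*y**3 + 2200279/36000*y**2 - 16362721/324000*y
  leading term y**3: subtract (59/144)·h_4 from -236/25*y**3 + 2200279/36000*y**2 - 16362721/324000*y → 844/125*y**2 - 4610983/324000*y
  leading term y**2: subtract (1266/775)·h_5 from 844/125*y**2 - 4610983/324000*y → -2348641/401760*y
  leading term y: subtract (211/720)·h_6 from -2348641/401760*y → 0
  remainder 0.

S(f_2,h_4): leading monomials are coprime, so the S-polynomial reduces to 0 (Buchberger's first criterion).
S(f_3,h_4): leading monomials are coprime, so the S-polynomial reduces to 0 (Buchberger's first criterion).
S(f_1,h_5): lcm = x*y**2. S = 633/310*x*y + 24/5*y**3 - 28/5*y**2 - 4/5*y.
  leading term x*y: subtract (1266/775)·f_1 from 633/310*x*y + 24/5*y**3 - 28/5*y**2 - 4/5*y → -1266/775*x + 24/5*y**3 - 11936/775*y**2 + 8242/775*y + 1266/775
  leading term x: subtract (211/775)·f_3 from -1266/775*x + 24/5*y**3 - 11936/775*y**2 + 8242/775*y + 1266/775 → 24/5*y**3 - 11936/775*y**2 + 9086/775*y
  leading term y**3: subtract (-5/24)·h_4 from 24/5*y**3 - 11936/775*y**2 + 9086/775*y → 91087/7440*y**2 - 74983/11160*y
  leading term y**2: subtract (91087/30752)·h_5 from 91087/7440*y**2 - 74983/11160*y → 2348641/276768*y
  leading term y: subtract (-211/496)·h_6 from 2348641/276768*y → 0
  remainder 0.

S(f_2,h_5): leading monomials are coprime, so the S-polynomial reduces to 0 (Buchberger's first criterion).
S(f_3,h_5): leading monomials are coprime, so the S-polynomial reduces to 0 (Buchberger's first criterion).
S(h_4,h_5): lcm = y**3. S = -806603/178560*y**2 + 33197/8640*y.
  leading term y**2: subtract (-806603/738048)·h_5 from -806603/178560*y**2 + 33197/8640*y → -11743205/6642432*y
  leading term y: subtract (1055/11904)·h_6 from -11743205/6642432*y → 0
  remainder 0.

S(f_1,h_6): lcm = x*y. S = 4/5*x + 24/5*y**2 - 28/5*y - 4/5.
  leading term x: subtract (-2/15)·f_3 from 4/5*x + 24/5*y**2 - 28/5*y - 4/5 → 24/5*y**2 - 92/15*y
  leading term y**2: subtract (36/31)·h_5 from 24/5*y**2 - 92/15*y → -16/93*y
  leading term y: subtract (96/11131)·h_6 from -16/93*y → 0
  remainder 0.

S(f_2,h_6): leading monomials are coprime, so the S-polynomial reduces to 0 (Buchberger's first criterion).
S(f_3,h_6): leading monomials are coprime, so the S-polynomial reduces to 0 (Buchberger's first criterion).
S(h_4,h_6): lcm = y**3. S = -33173/5760*y**2 + 33197/8640*y.
  leading term y**2: subtract (-33173/23808)·h_5 from -33173/5760*y**2 + 33197/8640*y → -709307/214272*y
  leading term y: subtract (709307/4274304)·h_6 from -709307/214272*y → 0
  remainder 0.

S(h_5,h_6): lcm = y**2. S = -77/62*y.
  leading term y: subtract (693/11131)·h_6 from -77/62*y → 0
  remainder 0.

Every S-polynomial of the final basis reduces to 0, so we have a Gröbner basis.
Inter-reduce: drop elements whose leading term is divisible by another's, tail-reduce, and make monic.
Reduced Gröbner basis: {x - 1, y}.
Label its elements g_1 = x - 1, g_2 = y.

Reduce p = -x**2 - 10*x + 1/2*y**2 + 9*y + 14 modulo G:
  leading term x**2: subtract (-x)·g_1 from -x**2 - 10*x + 1/2*y**2 + 9*y + 14 → -11*x + 1/2*y**2 + 9*y + 14
  leading term x: subtract (-11)·g_1 from -11*x + 1/2*y**2 + 9*y + 14 → 1/2*y**2 + 9*y + 3
  leading term y**2: subtract (1/2*y)·g_2 from 1/2*y**2 + 9*y + 3 → 9*y + 3
  leading term y: subtract (9)·g_2 from 9*y + 3 → 3
  leading term 1: no divisor's leading term divides it; move 3 to the remainder.
  normal form = 3.
The normal form is nonzero, so p ∉ I. Since p minus its normal form lies in I, I + (p) = I + (r) where r = 3; decide whether this ideal is the whole ring.
Here r = 3 is a nonzero constant, hence a unit: 1 ∈ I + (p), the Gröbner basis of I + (p) is {1}, and the enlarged system has no common solution — adjoining p is inconsistent.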